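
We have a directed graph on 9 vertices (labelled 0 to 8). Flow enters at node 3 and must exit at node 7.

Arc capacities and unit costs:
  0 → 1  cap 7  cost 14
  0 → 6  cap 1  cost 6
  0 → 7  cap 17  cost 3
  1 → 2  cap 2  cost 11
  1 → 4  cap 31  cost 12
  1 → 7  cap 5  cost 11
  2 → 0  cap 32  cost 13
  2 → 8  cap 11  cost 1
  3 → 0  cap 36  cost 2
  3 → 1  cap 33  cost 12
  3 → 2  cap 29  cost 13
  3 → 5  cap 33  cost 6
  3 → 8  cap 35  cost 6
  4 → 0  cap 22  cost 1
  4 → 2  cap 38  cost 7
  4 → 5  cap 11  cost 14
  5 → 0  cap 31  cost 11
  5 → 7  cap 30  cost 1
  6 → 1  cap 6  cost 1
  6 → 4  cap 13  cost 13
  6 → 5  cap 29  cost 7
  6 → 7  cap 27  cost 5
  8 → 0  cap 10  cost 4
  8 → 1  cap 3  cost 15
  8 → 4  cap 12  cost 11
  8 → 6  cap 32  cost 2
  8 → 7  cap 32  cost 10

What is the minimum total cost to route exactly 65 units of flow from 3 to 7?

shortest-cost path #1: 3→0→7 push 17 @ unit cost 5 (adds 85)
shortest-cost path #2: 3→5→7 push 30 @ unit cost 7 (adds 210)
shortest-cost path #3: 3→8→6→7 push 18 @ unit cost 13 (adds 234)
total cost = 529

Minimum cost for 65 units: 529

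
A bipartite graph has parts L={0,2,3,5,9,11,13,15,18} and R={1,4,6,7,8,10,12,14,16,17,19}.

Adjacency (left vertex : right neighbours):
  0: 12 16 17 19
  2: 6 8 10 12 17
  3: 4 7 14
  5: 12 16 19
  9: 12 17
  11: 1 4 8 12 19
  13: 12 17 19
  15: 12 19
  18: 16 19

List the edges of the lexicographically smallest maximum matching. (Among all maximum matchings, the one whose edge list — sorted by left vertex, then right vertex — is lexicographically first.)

Lex-smallest maximum matching: {(0,12), (2,6), (3,4), (5,16), (9,17), (11,1), (13,19)}

|M| = 7 (so the lex-smallest maximum matching has 7 edges)
process left vertices in ascending order; for each, take the smallest-labelled available neighbour that still permits 7 edges overall, or leave it unmatched if none does
lex-smallest matching: {0-12, 2-6, 3-4, 5-16, 9-17, 11-1, 13-19}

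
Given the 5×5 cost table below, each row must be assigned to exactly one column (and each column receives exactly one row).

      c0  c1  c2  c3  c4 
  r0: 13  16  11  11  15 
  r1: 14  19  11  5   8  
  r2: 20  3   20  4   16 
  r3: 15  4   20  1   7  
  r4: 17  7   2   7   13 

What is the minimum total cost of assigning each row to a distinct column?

Minimum assignment cost: 27

optimal assignment: row0→col0 (cost 13), row1→col4 (cost 8), row2→col1 (cost 3), row3→col3 (cost 1), row4→col2 (cost 2)
total = 13 + 8 + 3 + 1 + 2 = 27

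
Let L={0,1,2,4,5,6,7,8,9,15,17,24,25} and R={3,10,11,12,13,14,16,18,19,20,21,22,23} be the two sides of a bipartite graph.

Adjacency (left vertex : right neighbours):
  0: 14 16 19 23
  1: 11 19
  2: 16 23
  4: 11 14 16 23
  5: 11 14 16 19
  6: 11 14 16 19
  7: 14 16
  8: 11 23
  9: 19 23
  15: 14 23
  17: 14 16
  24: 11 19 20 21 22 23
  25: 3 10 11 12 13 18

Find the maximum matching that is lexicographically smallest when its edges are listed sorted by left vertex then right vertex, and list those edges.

Lex-smallest maximum matching: {(0,14), (1,11), (2,16), (4,23), (5,19), (24,20), (25,3)}

|M| = 7 (so the lex-smallest maximum matching has 7 edges)
process left vertices in ascending order; for each, take the smallest-labelled available neighbour that still permits 7 edges overall, or leave it unmatched if none does
lex-smallest matching: {0-14, 1-11, 2-16, 4-23, 5-19, 24-20, 25-3}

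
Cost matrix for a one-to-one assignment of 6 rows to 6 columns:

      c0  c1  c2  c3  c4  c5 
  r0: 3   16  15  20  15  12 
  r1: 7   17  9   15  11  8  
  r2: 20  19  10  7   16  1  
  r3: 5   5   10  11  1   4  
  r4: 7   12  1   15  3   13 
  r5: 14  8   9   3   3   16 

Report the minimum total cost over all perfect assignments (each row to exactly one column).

one of 2 optimal assignments: row0→col0 (cost 3), row1→col2 (cost 9), row2→col5 (cost 1), row3→col1 (cost 5), row4→col4 (cost 3), row5→col3 (cost 3)
total = 3 + 9 + 1 + 5 + 3 + 3 = 24

Minimum assignment cost: 24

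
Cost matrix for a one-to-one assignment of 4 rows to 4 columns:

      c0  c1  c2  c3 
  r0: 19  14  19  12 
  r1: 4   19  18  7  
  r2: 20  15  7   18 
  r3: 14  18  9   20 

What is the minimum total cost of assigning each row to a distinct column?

Minimum assignment cost: 40

optimal assignment: row0→col3 (cost 12), row1→col0 (cost 4), row2→col1 (cost 15), row3→col2 (cost 9)
total = 12 + 4 + 15 + 9 = 40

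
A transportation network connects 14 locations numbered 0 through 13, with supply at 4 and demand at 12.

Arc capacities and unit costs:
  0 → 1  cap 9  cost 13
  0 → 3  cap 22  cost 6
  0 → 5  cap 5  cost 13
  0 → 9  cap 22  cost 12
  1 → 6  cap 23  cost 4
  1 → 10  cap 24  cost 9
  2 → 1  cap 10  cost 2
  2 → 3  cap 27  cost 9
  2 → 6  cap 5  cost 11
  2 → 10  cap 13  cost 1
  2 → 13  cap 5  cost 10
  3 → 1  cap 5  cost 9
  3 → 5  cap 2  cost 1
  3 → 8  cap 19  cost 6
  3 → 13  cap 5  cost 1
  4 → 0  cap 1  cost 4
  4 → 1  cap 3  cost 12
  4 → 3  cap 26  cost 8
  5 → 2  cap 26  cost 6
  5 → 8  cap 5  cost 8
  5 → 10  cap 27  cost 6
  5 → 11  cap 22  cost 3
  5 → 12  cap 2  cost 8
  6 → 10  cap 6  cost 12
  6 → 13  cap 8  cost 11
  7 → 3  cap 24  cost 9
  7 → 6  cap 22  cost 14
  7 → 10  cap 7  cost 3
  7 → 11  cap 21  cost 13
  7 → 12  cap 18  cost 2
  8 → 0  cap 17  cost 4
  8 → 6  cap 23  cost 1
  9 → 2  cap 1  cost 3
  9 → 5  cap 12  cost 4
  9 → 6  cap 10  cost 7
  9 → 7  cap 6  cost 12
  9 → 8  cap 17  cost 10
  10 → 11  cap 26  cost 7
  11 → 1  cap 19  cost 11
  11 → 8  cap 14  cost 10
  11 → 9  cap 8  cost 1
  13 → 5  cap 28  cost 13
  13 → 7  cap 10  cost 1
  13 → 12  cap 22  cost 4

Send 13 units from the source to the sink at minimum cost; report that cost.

shortest-cost path #1: 4→3→13→7→12 push 5 @ unit cost 12 (adds 60)
shortest-cost path #2: 4→3→5→12 push 2 @ unit cost 17 (adds 34)
shortest-cost path #3: 4→3→8→6→13→7→12 push 5 @ unit cost 29 (adds 145)
shortest-cost path #4: 4→0→9→7→12 push 1 @ unit cost 30 (adds 30)
total cost = 269

Minimum cost for 13 units: 269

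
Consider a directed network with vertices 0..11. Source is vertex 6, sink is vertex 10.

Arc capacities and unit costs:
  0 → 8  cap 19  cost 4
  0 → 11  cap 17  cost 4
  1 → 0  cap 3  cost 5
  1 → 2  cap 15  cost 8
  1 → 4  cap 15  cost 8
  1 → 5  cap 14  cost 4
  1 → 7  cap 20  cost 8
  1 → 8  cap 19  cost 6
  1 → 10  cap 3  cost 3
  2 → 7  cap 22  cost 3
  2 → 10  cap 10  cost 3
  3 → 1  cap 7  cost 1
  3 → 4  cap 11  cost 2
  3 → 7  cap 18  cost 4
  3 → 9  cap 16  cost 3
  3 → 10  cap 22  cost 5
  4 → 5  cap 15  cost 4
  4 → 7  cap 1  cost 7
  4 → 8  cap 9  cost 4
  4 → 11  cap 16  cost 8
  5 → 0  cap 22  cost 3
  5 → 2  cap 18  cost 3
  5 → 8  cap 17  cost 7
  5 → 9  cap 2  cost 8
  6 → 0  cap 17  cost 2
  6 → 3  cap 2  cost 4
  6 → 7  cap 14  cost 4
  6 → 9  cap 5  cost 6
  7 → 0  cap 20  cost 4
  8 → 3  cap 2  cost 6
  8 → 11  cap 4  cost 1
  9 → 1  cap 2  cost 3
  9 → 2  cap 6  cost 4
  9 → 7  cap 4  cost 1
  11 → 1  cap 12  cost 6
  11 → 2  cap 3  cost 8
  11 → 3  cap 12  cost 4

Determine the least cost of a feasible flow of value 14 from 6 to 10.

shortest-cost path #1: 6→3→1→10 push 2 @ unit cost 8 (adds 16)
shortest-cost path #2: 6→9→1→10 push 1 @ unit cost 12 (adds 12)
shortest-cost path #3: 6→9→2→10 push 4 @ unit cost 13 (adds 52)
shortest-cost path #4: 6→0→11→3→10 push 7 @ unit cost 15 (adds 105)
total cost = 185

Minimum cost for 14 units: 185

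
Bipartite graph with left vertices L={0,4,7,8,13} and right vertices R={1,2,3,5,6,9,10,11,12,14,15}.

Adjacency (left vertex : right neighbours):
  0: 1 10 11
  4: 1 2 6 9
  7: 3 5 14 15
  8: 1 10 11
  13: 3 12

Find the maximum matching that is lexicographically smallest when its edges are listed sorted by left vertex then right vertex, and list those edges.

|M| = 5 (so the lex-smallest maximum matching has 5 edges)
process left vertices in ascending order; for each, take the smallest-labelled available neighbour that still permits 5 edges overall, or leave it unmatched if none does
lex-smallest matching: {0-1, 4-2, 7-3, 8-10, 13-12}

Lex-smallest maximum matching: {(0,1), (4,2), (7,3), (8,10), (13,12)}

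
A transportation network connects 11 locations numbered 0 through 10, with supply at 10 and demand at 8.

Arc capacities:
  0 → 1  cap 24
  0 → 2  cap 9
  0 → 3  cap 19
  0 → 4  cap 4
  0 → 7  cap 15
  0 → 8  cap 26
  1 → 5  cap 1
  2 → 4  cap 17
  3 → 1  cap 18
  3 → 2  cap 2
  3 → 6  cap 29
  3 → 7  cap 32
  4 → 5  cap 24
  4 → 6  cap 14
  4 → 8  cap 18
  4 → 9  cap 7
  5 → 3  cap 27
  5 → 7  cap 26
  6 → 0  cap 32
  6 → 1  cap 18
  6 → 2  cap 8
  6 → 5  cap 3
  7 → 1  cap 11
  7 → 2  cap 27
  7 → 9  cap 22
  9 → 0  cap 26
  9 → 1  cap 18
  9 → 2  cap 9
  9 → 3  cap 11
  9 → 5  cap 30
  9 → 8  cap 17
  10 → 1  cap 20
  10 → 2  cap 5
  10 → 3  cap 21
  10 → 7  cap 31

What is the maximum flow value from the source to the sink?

augment #1: 10→2→4→8 bottleneck 5, total now 5
augment #2: 10→7→9→8 bottleneck 17, total now 22
augment #3: 10→3→2→4→8 bottleneck 2, total now 24
augment #4: 10→3→6→0→8 bottleneck 19, total now 43
augment #5: 10→7→2→4→8 bottleneck 10, total now 53
augment #6: 10→7→9→0→8 bottleneck 4, total now 57
augment #7: 10→1→5→3→6→0→8 bottleneck 1, total now 58

Maximum flow value: 58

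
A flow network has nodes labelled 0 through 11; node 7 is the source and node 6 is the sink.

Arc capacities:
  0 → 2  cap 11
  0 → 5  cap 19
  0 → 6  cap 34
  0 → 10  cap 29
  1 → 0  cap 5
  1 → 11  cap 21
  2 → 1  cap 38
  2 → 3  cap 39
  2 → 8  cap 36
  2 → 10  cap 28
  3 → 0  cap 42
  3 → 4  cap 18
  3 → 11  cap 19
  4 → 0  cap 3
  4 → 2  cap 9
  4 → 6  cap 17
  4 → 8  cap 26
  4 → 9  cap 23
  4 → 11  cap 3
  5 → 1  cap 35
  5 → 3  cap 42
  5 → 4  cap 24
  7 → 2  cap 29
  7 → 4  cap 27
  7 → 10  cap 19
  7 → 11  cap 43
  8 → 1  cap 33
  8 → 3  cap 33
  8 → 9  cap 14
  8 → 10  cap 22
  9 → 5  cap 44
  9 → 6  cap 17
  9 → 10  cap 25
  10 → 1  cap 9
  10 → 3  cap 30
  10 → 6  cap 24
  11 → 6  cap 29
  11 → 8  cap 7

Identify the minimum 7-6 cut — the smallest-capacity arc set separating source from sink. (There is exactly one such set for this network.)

Min-cut arcs: {(7,2), (7,4), (7,10), (11,6), (11,8)} (total capacity 111)

augment #1: 7→4→6 push 17
augment #2: 7→10→6 push 19
augment #3: 7→11→6 push 29
augment #4: 7→2→10→6 push 5
augment #5: 7→4→0→6 push 3
augment #6: 7→4→9→6 push 7
augment #7: 7→2→1→0→6 push 5
augment #8: 7→2→3→0→6 push 19
augment #9: 7→11→8→9→6 push 7
max flow = 111; residual-reachable set from 7 gives S-side
cut edges (S→T): {(7,2), (7,4), (7,10), (11,6), (11,8)} total cap 111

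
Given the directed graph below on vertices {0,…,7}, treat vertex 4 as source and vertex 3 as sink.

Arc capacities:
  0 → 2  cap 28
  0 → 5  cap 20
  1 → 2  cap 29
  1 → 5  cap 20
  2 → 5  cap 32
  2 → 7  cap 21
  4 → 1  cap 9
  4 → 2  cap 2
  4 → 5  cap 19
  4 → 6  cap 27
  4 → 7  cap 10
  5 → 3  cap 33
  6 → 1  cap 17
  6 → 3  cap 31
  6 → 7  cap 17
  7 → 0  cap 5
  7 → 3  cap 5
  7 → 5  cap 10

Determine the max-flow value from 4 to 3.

Maximum flow value: 65

augment #1: 4→5→3 bottleneck 19, total now 19
augment #2: 4→6→3 bottleneck 27, total now 46
augment #3: 4→7→3 bottleneck 5, total now 51
augment #4: 4→1→5→3 bottleneck 9, total now 60
augment #5: 4→2→5→3 bottleneck 2, total now 62
augment #6: 4→7→5→3 bottleneck 3, total now 65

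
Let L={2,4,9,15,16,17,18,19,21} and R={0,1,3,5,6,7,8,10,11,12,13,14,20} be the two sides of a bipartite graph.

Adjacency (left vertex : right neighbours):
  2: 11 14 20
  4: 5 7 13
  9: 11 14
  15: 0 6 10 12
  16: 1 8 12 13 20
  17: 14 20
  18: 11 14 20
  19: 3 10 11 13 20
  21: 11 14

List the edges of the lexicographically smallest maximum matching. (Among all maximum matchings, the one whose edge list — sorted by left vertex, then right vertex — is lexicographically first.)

Lex-smallest maximum matching: {(2,11), (4,5), (9,14), (15,0), (16,1), (17,20), (19,3)}

|M| = 7 (so the lex-smallest maximum matching has 7 edges)
process left vertices in ascending order; for each, take the smallest-labelled available neighbour that still permits 7 edges overall, or leave it unmatched if none does
lex-smallest matching: {2-11, 4-5, 9-14, 15-0, 16-1, 17-20, 19-3}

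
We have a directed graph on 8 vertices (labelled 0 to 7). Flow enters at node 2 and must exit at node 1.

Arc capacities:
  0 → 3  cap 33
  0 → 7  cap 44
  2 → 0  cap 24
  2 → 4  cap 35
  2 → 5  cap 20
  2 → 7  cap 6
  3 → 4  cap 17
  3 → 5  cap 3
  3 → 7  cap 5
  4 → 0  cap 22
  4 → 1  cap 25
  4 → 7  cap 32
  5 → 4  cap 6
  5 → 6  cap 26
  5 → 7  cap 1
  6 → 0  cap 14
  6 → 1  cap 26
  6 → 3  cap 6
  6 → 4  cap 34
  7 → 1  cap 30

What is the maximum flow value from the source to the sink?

augment #1: 2→4→1 bottleneck 25, total now 25
augment #2: 2→7→1 bottleneck 6, total now 31
augment #3: 2→0→7→1 bottleneck 24, total now 55
augment #4: 2→5→6→1 bottleneck 20, total now 75
augment #5: 2→4→0→3→5→6→1 bottleneck 3, total now 78

Maximum flow value: 78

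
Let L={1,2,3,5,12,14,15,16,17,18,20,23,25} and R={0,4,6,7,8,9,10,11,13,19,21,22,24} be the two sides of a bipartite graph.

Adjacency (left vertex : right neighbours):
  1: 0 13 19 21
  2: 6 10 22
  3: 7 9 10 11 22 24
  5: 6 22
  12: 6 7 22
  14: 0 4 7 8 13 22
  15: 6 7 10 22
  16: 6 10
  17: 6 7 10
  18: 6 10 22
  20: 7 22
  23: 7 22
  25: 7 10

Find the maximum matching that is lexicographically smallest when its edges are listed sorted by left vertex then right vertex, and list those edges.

Lex-smallest maximum matching: {(1,0), (2,6), (3,9), (5,22), (12,7), (14,4), (15,10)}

|M| = 7 (so the lex-smallest maximum matching has 7 edges)
process left vertices in ascending order; for each, take the smallest-labelled available neighbour that still permits 7 edges overall, or leave it unmatched if none does
lex-smallest matching: {1-0, 2-6, 3-9, 5-22, 12-7, 14-4, 15-10}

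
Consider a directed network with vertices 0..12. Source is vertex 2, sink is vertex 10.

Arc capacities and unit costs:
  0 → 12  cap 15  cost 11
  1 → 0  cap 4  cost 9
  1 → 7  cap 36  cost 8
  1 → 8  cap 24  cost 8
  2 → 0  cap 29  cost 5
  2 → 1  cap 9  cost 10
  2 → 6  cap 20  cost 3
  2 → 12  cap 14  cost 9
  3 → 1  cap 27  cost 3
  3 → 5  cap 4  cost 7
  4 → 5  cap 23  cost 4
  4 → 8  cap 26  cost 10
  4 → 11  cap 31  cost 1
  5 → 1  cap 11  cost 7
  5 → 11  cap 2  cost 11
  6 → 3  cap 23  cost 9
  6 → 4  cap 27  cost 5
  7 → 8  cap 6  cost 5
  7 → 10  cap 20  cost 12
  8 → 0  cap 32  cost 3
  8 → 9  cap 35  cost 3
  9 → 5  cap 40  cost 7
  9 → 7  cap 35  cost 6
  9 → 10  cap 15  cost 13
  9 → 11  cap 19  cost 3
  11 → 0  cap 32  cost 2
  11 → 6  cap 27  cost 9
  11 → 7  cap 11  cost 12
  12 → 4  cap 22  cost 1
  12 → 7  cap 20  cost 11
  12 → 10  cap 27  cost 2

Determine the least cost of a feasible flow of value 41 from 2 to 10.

Minimum cost for 41 units: 823

shortest-cost path #1: 2→12→10 push 14 @ unit cost 11 (adds 154)
shortest-cost path #2: 2→0→12→10 push 13 @ unit cost 18 (adds 234)
shortest-cost path #3: 2→1→7→10 push 9 @ unit cost 30 (adds 270)
shortest-cost path #4: 2→6→4→11→7→10 push 5 @ unit cost 33 (adds 165)
total cost = 823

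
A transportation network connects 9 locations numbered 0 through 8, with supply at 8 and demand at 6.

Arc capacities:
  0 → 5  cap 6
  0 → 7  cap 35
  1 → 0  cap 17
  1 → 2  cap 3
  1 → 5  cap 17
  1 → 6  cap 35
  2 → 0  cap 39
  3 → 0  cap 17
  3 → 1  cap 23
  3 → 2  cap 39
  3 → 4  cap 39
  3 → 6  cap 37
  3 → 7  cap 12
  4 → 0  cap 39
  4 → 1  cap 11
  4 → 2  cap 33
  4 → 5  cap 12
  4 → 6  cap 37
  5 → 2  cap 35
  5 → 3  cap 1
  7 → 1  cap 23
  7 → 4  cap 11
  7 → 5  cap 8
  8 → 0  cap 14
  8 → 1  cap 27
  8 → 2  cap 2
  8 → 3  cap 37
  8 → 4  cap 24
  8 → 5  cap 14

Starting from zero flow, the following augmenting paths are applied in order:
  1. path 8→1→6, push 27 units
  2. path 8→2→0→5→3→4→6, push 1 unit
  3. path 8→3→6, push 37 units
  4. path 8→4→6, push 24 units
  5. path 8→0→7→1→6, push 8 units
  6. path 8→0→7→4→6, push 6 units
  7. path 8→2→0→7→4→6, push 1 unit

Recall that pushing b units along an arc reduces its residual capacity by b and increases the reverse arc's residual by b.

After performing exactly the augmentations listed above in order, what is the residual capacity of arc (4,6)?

Residual capacity of (4,6): 5

after path 1 (8→1→6, push 27): res(4,6)=37
after path 2 (8→2→0→5→3→4→6, push 1): res(4,6)=36
after path 3 (8→3→6, push 37): res(4,6)=36
after path 4 (8→4→6, push 24): res(4,6)=12
after path 5 (8→0→7→1→6, push 8): res(4,6)=12
after path 6 (8→0→7→4→6, push 6): res(4,6)=6
after path 7 (8→2→0→7→4→6, push 1): res(4,6)=5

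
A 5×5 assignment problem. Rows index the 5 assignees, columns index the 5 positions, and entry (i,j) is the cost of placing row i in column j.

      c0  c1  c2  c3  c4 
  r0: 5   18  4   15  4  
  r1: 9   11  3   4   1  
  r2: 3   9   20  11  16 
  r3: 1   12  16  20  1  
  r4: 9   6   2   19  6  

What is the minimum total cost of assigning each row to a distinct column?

Minimum assignment cost: 18

optimal assignment: row0→col2 (cost 4), row1→col3 (cost 4), row2→col0 (cost 3), row3→col4 (cost 1), row4→col1 (cost 6)
total = 4 + 4 + 3 + 1 + 6 = 18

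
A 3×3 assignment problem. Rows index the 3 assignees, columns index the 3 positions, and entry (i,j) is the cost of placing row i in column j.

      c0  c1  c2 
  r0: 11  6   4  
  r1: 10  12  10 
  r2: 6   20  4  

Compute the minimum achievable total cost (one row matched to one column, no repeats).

Minimum assignment cost: 20

optimal assignment: row0→col1 (cost 6), row1→col0 (cost 10), row2→col2 (cost 4)
total = 6 + 10 + 4 = 20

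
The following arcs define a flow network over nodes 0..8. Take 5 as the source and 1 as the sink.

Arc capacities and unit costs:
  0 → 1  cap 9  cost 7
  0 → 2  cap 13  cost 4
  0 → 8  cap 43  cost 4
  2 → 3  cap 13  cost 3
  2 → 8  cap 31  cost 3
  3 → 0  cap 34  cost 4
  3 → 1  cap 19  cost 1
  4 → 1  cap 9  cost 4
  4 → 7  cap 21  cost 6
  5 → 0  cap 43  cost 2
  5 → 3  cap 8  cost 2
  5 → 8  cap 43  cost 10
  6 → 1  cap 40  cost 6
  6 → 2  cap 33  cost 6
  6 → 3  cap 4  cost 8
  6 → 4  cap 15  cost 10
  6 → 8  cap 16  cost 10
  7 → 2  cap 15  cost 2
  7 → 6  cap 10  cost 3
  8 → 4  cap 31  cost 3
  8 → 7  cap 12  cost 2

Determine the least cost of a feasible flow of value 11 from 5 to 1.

Minimum cost for 11 units: 51

shortest-cost path #1: 5→3→1 push 8 @ unit cost 3 (adds 24)
shortest-cost path #2: 5→0→1 push 3 @ unit cost 9 (adds 27)
total cost = 51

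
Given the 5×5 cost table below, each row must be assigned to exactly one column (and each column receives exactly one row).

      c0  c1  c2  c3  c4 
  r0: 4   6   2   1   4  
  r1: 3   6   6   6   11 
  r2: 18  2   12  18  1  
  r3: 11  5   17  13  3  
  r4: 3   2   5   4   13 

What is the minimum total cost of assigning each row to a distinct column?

Minimum assignment cost: 14

one of 2 optimal assignments: row0→col2 (cost 2), row1→col0 (cost 3), row2→col1 (cost 2), row3→col4 (cost 3), row4→col3 (cost 4)
total = 2 + 3 + 2 + 3 + 4 = 14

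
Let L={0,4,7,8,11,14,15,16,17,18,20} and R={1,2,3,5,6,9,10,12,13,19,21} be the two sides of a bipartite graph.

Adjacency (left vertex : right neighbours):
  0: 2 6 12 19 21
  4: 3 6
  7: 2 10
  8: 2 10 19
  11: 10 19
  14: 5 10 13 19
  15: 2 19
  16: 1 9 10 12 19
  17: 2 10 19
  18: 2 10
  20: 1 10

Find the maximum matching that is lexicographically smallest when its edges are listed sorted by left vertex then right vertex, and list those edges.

Lex-smallest maximum matching: {(0,6), (4,3), (7,2), (8,10), (11,19), (14,5), (16,9), (20,1)}

|M| = 8 (so the lex-smallest maximum matching has 8 edges)
process left vertices in ascending order; for each, take the smallest-labelled available neighbour that still permits 8 edges overall, or leave it unmatched if none does
lex-smallest matching: {0-6, 4-3, 7-2, 8-10, 11-19, 14-5, 16-9, 20-1}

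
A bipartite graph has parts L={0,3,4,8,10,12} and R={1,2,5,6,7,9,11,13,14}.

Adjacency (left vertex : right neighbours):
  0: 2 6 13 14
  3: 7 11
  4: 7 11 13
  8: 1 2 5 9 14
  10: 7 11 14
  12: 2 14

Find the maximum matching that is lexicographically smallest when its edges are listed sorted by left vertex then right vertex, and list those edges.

Lex-smallest maximum matching: {(0,2), (3,7), (4,13), (8,1), (10,11), (12,14)}

|M| = 6 (so the lex-smallest maximum matching has 6 edges)
process left vertices in ascending order; for each, take the smallest-labelled available neighbour that still permits 6 edges overall, or leave it unmatched if none does
lex-smallest matching: {0-2, 3-7, 4-13, 8-1, 10-11, 12-14}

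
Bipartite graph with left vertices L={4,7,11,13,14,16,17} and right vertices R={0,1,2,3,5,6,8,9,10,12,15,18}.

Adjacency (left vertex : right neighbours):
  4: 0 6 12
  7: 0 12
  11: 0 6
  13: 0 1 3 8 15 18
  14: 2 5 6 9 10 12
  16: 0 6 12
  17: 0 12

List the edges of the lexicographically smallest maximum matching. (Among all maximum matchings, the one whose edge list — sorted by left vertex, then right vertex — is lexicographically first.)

|M| = 5 (so the lex-smallest maximum matching has 5 edges)
process left vertices in ascending order; for each, take the smallest-labelled available neighbour that still permits 5 edges overall, or leave it unmatched if none does
lex-smallest matching: {4-0, 7-12, 11-6, 13-1, 14-2}

Lex-smallest maximum matching: {(4,0), (7,12), (11,6), (13,1), (14,2)}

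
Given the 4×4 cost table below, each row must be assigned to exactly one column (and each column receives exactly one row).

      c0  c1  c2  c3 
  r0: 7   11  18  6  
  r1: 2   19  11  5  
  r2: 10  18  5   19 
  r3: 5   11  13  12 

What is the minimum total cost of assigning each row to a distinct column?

Minimum assignment cost: 24

optimal assignment: row0→col3 (cost 6), row1→col0 (cost 2), row2→col2 (cost 5), row3→col1 (cost 11)
total = 6 + 2 + 5 + 11 = 24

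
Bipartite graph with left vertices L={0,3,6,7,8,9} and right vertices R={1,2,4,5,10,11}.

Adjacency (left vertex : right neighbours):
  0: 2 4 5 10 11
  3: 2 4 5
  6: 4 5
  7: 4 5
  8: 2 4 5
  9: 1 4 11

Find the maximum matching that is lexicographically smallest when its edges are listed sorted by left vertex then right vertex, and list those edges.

Lex-smallest maximum matching: {(0,10), (3,2), (6,4), (7,5), (9,1)}

|M| = 5 (so the lex-smallest maximum matching has 5 edges)
process left vertices in ascending order; for each, take the smallest-labelled available neighbour that still permits 5 edges overall, or leave it unmatched if none does
lex-smallest matching: {0-10, 3-2, 6-4, 7-5, 9-1}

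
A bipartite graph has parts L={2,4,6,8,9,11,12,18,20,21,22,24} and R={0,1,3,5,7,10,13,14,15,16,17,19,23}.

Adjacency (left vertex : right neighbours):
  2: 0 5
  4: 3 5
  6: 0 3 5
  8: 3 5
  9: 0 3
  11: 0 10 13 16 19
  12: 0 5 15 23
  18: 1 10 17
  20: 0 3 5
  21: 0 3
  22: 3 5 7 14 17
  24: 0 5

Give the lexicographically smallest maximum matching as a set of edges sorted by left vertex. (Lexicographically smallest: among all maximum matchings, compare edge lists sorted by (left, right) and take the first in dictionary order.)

|M| = 7 (so the lex-smallest maximum matching has 7 edges)
process left vertices in ascending order; for each, take the smallest-labelled available neighbour that still permits 7 edges overall, or leave it unmatched if none does
lex-smallest matching: {2-0, 4-3, 6-5, 11-10, 12-15, 18-1, 22-7}

Lex-smallest maximum matching: {(2,0), (4,3), (6,5), (11,10), (12,15), (18,1), (22,7)}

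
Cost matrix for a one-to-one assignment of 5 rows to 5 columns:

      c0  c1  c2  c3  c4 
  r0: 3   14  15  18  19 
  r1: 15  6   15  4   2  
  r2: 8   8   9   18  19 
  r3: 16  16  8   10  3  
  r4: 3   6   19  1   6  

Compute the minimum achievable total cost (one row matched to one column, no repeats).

Minimum assignment cost: 22

one of 2 optimal assignments: row0→col0 (cost 3), row1→col1 (cost 6), row2→col2 (cost 9), row3→col4 (cost 3), row4→col3 (cost 1)
total = 3 + 6 + 9 + 3 + 1 = 22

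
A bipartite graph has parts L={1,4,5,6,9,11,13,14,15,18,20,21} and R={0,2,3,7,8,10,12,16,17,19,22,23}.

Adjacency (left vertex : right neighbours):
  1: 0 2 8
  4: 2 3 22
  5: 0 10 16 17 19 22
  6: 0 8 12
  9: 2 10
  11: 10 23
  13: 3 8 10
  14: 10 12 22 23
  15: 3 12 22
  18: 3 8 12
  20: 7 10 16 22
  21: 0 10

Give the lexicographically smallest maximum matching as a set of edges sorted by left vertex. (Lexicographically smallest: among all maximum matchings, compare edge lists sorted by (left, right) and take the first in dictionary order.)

Lex-smallest maximum matching: {(1,0), (4,2), (5,16), (6,8), (9,10), (11,23), (13,3), (14,12), (15,22), (20,7)}

|M| = 10 (so the lex-smallest maximum matching has 10 edges)
process left vertices in ascending order; for each, take the smallest-labelled available neighbour that still permits 10 edges overall, or leave it unmatched if none does
lex-smallest matching: {1-0, 4-2, 5-16, 6-8, 9-10, 11-23, 13-3, 14-12, 15-22, 20-7}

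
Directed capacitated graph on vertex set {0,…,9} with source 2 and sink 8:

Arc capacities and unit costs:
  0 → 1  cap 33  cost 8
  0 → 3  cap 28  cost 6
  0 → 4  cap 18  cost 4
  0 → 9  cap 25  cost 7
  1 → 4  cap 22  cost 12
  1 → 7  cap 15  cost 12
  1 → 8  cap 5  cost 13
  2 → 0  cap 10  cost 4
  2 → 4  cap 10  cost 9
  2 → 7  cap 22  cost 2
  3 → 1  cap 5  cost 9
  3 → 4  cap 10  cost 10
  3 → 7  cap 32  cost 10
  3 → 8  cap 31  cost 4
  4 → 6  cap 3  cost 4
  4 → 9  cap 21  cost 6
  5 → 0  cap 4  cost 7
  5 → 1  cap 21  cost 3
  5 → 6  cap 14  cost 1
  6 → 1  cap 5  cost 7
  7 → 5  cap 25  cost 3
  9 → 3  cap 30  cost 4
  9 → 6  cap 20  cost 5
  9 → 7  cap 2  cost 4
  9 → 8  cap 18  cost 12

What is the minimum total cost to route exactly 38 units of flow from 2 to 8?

shortest-cost path #1: 2→0→3→8 push 10 @ unit cost 14 (adds 140)
shortest-cost path #2: 2→7→5→1→8 push 5 @ unit cost 21 (adds 105)
shortest-cost path #3: 2→7→5→0→3→8 push 4 @ unit cost 22 (adds 88)
shortest-cost path #4: 2→4→9→3→8 push 10 @ unit cost 23 (adds 230)
shortest-cost path #5: 2→7→5→1→4→9→3→8 push 7 @ unit cost 34 (adds 238)
shortest-cost path #6: 2→7→5→1→4→9→8 push 2 @ unit cost 38 (adds 76)
total cost = 877

Minimum cost for 38 units: 877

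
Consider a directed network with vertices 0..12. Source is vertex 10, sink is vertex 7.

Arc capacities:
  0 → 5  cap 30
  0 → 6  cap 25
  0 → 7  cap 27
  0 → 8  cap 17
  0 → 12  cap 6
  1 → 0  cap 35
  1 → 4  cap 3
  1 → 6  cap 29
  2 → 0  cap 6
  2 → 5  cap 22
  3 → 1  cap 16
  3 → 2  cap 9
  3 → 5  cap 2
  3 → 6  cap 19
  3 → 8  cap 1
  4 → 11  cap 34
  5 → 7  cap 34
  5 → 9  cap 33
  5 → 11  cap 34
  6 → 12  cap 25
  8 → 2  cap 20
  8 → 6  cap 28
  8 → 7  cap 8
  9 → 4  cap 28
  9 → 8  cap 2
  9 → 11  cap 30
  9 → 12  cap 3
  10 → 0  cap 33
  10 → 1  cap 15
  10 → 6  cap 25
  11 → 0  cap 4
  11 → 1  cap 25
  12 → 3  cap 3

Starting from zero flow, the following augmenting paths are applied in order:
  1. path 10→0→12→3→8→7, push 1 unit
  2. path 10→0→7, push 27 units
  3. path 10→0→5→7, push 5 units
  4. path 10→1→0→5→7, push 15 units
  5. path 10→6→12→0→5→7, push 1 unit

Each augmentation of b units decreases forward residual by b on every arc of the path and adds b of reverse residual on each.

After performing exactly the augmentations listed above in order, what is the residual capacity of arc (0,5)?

after path 1 (10→0→12→3→8→7, push 1): res(0,5)=30
after path 2 (10→0→7, push 27): res(0,5)=30
after path 3 (10→0→5→7, push 5): res(0,5)=25
after path 4 (10→1→0→5→7, push 15): res(0,5)=10
after path 5 (10→6→12→0→5→7, push 1): res(0,5)=9

Residual capacity of (0,5): 9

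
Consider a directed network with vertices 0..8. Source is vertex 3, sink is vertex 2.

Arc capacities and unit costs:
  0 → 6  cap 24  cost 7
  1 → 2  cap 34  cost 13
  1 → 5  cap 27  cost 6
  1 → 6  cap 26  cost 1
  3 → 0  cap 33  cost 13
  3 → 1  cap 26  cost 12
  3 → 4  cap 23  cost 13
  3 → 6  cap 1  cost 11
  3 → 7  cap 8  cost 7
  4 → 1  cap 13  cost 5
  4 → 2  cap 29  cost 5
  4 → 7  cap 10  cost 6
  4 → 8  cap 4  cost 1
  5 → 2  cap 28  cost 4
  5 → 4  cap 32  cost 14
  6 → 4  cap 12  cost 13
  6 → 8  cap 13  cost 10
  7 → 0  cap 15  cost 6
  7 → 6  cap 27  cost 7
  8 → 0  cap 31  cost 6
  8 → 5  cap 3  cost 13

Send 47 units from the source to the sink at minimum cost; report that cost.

Minimum cost for 47 units: 942

shortest-cost path #1: 3→4→2 push 23 @ unit cost 18 (adds 414)
shortest-cost path #2: 3→1→5→2 push 24 @ unit cost 22 (adds 528)
total cost = 942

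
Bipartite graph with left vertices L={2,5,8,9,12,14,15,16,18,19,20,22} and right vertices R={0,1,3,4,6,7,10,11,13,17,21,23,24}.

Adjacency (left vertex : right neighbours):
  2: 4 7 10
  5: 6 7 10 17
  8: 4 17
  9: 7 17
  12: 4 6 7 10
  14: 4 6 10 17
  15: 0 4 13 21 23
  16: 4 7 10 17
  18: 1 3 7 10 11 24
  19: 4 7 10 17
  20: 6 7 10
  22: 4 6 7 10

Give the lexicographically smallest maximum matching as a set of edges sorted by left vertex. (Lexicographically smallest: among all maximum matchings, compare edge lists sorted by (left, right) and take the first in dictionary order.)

Lex-smallest maximum matching: {(2,4), (5,6), (8,17), (9,7), (12,10), (15,0), (18,1)}

|M| = 7 (so the lex-smallest maximum matching has 7 edges)
process left vertices in ascending order; for each, take the smallest-labelled available neighbour that still permits 7 edges overall, or leave it unmatched if none does
lex-smallest matching: {2-4, 5-6, 8-17, 9-7, 12-10, 15-0, 18-1}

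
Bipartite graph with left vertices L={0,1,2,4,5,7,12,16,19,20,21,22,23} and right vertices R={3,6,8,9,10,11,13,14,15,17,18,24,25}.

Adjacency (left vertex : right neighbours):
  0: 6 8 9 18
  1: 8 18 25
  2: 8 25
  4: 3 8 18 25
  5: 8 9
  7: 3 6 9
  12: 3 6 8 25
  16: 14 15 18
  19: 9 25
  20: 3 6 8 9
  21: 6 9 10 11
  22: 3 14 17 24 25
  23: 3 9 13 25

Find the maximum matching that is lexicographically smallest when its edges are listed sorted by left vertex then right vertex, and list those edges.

|M| = 10 (so the lex-smallest maximum matching has 10 edges)
process left vertices in ascending order; for each, take the smallest-labelled available neighbour that still permits 10 edges overall, or leave it unmatched if none does
lex-smallest matching: {0-6, 1-8, 2-25, 4-18, 5-9, 7-3, 16-14, 21-10, 22-17, 23-13}

Lex-smallest maximum matching: {(0,6), (1,8), (2,25), (4,18), (5,9), (7,3), (16,14), (21,10), (22,17), (23,13)}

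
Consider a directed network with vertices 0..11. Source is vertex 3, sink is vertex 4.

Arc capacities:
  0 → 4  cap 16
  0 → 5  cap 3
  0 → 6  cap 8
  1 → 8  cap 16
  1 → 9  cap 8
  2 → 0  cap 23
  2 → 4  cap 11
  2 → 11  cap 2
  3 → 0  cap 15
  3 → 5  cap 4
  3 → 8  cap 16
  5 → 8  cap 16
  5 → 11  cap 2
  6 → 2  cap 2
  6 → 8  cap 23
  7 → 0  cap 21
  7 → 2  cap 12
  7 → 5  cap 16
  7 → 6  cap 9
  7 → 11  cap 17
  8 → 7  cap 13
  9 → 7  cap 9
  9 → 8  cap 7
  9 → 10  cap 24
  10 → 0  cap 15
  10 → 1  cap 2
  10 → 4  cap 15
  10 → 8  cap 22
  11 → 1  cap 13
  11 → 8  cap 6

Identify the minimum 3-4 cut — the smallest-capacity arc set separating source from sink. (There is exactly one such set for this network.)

Min-cut arcs: {(3,0), (5,11), (8,7)} (total capacity 30)

augment #1: 3→0→4 push 15
augment #2: 3→8→7→0→4 push 1
augment #3: 3→8→7→2→4 push 11
augment #4: 3→5→11→1→9→10→4 push 2
augment #5: 3→8→7→11→1→9→10→4 push 1
max flow = 30; residual-reachable set from 3 gives S-side
cut edges (S→T): {(3,0), (5,11), (8,7)} total cap 30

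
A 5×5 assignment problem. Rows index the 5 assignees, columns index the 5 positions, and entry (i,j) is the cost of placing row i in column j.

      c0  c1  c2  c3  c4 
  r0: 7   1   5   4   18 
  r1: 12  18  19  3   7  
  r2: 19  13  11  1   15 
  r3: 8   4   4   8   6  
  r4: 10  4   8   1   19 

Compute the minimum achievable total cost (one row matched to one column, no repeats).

one of 2 optimal assignments: row0→col0 (cost 7), row1→col4 (cost 7), row2→col3 (cost 1), row3→col2 (cost 4), row4→col1 (cost 4)
total = 7 + 7 + 1 + 4 + 4 = 23

Minimum assignment cost: 23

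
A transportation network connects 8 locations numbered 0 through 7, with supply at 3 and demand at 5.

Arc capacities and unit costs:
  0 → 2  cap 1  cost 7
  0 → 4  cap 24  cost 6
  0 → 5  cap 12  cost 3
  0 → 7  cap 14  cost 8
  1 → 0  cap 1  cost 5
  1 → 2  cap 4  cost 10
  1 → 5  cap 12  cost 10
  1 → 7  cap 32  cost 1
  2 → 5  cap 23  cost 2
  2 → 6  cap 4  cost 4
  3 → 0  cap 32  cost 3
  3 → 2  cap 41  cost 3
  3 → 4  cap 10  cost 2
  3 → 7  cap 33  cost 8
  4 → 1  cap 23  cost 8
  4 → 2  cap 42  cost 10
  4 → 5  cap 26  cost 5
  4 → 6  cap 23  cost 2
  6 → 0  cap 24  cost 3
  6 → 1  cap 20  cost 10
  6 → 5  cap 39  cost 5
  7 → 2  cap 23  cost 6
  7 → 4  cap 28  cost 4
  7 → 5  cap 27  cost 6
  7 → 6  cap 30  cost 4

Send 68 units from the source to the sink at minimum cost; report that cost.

shortest-cost path #1: 3→2→5 push 23 @ unit cost 5 (adds 115)
shortest-cost path #2: 3→0→5 push 12 @ unit cost 6 (adds 72)
shortest-cost path #3: 3→4→5 push 10 @ unit cost 7 (adds 70)
shortest-cost path #4: 3→2→6→5 push 4 @ unit cost 12 (adds 48)
shortest-cost path #5: 3→7→5 push 19 @ unit cost 14 (adds 266)
total cost = 571

Minimum cost for 68 units: 571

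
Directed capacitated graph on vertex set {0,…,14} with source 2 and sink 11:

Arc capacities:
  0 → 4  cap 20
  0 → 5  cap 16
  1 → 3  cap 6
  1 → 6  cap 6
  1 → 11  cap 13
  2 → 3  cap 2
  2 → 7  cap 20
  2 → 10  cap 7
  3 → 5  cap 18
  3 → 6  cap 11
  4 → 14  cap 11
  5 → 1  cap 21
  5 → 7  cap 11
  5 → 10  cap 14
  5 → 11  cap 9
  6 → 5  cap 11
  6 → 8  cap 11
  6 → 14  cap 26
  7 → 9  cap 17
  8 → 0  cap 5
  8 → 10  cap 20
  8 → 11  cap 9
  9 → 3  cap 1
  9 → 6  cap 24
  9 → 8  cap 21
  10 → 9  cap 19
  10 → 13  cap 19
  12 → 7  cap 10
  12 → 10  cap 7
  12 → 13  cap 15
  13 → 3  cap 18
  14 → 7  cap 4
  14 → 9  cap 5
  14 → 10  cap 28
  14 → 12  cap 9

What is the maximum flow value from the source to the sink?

augment #1: 2→3→5→11 bottleneck 2, total now 2
augment #2: 2→7→9→8→11 bottleneck 9, total now 11
augment #3: 2→7→9→3→5→11 bottleneck 1, total now 12
augment #4: 2→7→9→6→5→11 bottleneck 6, total now 18
augment #5: 2→7→9→6→5→1→11 bottleneck 1, total now 19
augment #6: 2→10→9→6→5→1→11 bottleneck 4, total now 23
augment #7: 2→10→13→3→5→1→11 bottleneck 3, total now 26

Maximum flow value: 26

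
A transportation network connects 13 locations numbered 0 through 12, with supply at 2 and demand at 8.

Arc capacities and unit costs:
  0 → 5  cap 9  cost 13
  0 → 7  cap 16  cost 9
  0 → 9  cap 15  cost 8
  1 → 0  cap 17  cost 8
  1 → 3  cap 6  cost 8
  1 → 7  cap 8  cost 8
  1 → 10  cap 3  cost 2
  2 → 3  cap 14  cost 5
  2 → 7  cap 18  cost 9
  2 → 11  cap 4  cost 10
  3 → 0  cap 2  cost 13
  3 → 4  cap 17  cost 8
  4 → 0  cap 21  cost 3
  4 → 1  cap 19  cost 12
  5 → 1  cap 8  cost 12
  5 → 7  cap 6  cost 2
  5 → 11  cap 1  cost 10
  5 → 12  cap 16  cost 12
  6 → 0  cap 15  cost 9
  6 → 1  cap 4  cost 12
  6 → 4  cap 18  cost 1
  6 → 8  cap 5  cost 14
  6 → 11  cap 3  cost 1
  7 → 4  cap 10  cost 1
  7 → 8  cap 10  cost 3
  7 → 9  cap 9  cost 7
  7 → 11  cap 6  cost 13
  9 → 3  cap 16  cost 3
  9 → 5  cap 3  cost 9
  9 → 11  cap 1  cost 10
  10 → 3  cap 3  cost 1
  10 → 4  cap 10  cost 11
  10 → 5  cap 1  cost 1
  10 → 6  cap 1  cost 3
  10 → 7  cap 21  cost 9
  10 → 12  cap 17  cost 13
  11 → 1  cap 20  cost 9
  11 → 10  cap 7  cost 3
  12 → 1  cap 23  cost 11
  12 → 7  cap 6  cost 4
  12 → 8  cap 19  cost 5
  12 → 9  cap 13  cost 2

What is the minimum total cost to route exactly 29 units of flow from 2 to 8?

shortest-cost path #1: 2→7→8 push 10 @ unit cost 12 (adds 120)
shortest-cost path #2: 2→11→10→6→8 push 1 @ unit cost 30 (adds 30)
shortest-cost path #3: 2→11→10→12→8 push 3 @ unit cost 31 (adds 93)
shortest-cost path #4: 2→7→9→5→12→8 push 3 @ unit cost 42 (adds 126)
shortest-cost path #5: 2→7→4→1→10→12→8 push 3 @ unit cost 42 (adds 126)
shortest-cost path #6: 2→7→11→10→12→8 push 2 @ unit cost 43 (adds 86)
shortest-cost path #7: 2→3→4→0→5→12→8 push 7 @ unit cost 46 (adds 322)
total cost = 903

Minimum cost for 29 units: 903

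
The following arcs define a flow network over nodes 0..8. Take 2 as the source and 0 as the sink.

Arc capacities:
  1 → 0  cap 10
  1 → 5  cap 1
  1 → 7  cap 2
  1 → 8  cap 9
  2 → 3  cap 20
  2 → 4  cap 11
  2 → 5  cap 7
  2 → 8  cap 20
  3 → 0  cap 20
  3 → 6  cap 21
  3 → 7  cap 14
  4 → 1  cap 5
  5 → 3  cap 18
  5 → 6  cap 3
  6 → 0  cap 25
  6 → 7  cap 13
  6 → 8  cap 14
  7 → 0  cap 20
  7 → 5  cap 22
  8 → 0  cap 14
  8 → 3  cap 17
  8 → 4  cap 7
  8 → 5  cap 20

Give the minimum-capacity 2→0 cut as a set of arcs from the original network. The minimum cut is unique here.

Min-cut arcs: {(2,3), (2,5), (2,8), (4,1)} (total capacity 52)

augment #1: 2→3→0 push 20
augment #2: 2→8→0 push 14
augment #3: 2→4→1→0 push 5
augment #4: 2→5→6→0 push 3
augment #5: 2→5→3→6→0 push 4
augment #6: 2→8→3→6→0 push 6
max flow = 52; residual-reachable set from 2 gives S-side
cut edges (S→T): {(2,3), (2,5), (2,8), (4,1)} total cap 52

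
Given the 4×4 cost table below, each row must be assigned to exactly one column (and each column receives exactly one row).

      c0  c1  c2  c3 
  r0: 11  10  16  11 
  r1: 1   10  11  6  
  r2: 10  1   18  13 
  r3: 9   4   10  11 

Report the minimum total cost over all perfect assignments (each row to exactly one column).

optimal assignment: row0→col3 (cost 11), row1→col0 (cost 1), row2→col1 (cost 1), row3→col2 (cost 10)
total = 11 + 1 + 1 + 10 = 23

Minimum assignment cost: 23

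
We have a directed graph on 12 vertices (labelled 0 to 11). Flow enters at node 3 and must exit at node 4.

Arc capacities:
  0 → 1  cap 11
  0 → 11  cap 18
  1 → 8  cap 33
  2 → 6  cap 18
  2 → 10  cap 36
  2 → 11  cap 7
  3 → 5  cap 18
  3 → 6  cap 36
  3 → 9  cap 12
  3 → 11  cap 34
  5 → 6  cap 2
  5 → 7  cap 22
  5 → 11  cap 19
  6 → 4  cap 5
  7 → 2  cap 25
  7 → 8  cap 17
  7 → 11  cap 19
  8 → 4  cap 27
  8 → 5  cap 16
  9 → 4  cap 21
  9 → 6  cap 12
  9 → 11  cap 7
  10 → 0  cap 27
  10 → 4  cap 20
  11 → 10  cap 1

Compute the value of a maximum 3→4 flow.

Maximum flow value: 36

augment #1: 3→6→4 bottleneck 5, total now 5
augment #2: 3→9→4 bottleneck 12, total now 17
augment #3: 3→11→10→4 bottleneck 1, total now 18
augment #4: 3→5→7→8→4 bottleneck 17, total now 35
augment #5: 3→5→7→2→10→4 bottleneck 1, total now 36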